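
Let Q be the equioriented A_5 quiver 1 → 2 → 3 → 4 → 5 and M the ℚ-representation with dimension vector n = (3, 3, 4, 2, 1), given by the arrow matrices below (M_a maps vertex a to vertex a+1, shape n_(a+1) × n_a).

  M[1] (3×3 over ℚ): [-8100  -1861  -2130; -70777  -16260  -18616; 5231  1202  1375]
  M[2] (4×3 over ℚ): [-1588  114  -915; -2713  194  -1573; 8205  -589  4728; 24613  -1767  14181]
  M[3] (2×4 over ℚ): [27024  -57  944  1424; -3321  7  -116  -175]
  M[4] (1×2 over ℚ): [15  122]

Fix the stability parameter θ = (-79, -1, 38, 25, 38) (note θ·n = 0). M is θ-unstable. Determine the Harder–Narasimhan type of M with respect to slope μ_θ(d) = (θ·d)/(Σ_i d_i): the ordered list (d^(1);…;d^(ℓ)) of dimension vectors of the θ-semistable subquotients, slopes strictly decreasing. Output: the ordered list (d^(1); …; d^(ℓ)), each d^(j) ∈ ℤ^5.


Via rank(M_{q-1}∘⋯∘M_p): M ≅ I[1,3], I[1,4], I[1,5], I[3,3].
μ_θ-semistable layers: μ^(1)=38; μ^(2)=63/2; μ^(3)=-1; μ^(4)=-79

((0, 0, 2, 0, 1); (0, 0, 2, 2, 0); (0, 3, 0, 0, 0); (3, 0, 0, 0, 0))


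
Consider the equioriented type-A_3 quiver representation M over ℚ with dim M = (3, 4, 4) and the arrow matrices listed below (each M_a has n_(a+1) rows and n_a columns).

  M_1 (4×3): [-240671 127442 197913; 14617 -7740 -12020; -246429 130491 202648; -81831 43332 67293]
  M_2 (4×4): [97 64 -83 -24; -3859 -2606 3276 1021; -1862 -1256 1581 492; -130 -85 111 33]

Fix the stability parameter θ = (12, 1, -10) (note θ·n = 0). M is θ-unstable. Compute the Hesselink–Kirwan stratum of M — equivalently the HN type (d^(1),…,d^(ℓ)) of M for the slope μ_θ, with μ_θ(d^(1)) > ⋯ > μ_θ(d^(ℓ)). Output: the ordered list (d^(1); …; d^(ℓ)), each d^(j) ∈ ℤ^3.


Interval decomposition of M: I[1,3]^3, I[2,3].
HN type (ℓ=2): μ^(1)=1; μ^(2)=-9/2

((3, 3, 3); (0, 1, 1))


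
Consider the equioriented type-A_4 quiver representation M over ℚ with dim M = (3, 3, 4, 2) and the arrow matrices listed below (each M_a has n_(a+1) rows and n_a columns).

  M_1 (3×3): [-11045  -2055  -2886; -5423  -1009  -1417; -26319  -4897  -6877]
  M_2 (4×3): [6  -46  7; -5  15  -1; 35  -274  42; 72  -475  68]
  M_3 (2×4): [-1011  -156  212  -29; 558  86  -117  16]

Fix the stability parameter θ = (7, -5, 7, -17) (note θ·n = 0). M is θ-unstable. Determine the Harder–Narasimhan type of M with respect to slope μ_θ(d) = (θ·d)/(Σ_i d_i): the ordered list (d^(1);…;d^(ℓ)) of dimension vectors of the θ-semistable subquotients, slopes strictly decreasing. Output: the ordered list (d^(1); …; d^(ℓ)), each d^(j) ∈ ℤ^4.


Barcode: M ≅ I[1,1], I[1,3], I[1,4], I[2,4], I[3,3]. HN layers by μ_θ (4 steps, strictly decreasing):
  μ^(1)=7; μ^(2)=1; μ^(3)=-2; μ^(4)=-5

((1, 0, 2, 0); (1, 1, 0, 0); (1, 1, 1, 1); (0, 1, 1, 1))


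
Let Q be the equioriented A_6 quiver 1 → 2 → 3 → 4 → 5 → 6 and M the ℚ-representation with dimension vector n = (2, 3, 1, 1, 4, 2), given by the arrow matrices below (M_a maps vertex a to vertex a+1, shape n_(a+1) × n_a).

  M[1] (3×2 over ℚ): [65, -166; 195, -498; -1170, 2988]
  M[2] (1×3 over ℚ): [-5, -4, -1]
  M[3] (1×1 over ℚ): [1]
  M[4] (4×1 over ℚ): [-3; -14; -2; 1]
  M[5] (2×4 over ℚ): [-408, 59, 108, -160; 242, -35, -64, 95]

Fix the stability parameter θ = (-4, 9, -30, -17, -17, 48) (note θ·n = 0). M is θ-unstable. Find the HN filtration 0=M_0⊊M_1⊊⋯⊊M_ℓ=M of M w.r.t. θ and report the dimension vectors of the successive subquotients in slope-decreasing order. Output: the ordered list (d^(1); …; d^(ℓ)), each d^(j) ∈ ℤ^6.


Barcode: M ≅ I[1,1], I[1,6], I[2,2]^2, I[5,5]^2, I[5,6]. HN layers by μ_θ (5 steps, strictly decreasing):
  μ^(1)=48; μ^(2)=9; μ^(3)=-4; μ^(4)=-59/5; μ^(5)=-17

((0, 0, 0, 0, 0, 2); (0, 2, 0, 0, 0, 0); (1, 0, 0, 0, 0, 0); (1, 1, 1, 1, 1, 0); (0, 0, 0, 0, 3, 0))


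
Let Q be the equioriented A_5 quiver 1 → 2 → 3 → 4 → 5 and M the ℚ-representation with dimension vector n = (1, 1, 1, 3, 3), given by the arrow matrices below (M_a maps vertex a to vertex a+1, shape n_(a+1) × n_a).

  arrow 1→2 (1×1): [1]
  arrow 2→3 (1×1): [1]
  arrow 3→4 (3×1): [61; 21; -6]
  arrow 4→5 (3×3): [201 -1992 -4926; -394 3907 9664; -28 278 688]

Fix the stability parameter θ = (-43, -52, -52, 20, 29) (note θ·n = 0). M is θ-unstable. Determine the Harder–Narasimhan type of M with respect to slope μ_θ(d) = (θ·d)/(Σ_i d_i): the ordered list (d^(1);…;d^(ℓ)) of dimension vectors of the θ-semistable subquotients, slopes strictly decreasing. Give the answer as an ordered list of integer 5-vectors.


Interval decomposition of M: I[1,5], I[4,4], I[4,5], I[5,5].
HN type (ℓ=3): μ^(1)=29; μ^(2)=20; μ^(3)=-49

((0, 0, 0, 0, 3); (0, 0, 0, 3, 0); (1, 1, 1, 0, 0))


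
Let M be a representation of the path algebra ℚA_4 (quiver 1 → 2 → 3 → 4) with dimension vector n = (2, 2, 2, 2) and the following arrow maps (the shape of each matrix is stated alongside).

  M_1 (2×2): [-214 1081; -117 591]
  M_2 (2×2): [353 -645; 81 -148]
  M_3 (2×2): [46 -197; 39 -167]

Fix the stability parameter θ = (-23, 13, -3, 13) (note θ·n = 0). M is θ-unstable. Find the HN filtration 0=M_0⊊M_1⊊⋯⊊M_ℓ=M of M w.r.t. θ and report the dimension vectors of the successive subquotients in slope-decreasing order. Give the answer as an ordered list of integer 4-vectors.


Via rank(M_{q-1}∘⋯∘M_p): M ≅ I[1,4]^2.
μ_θ-semistable layers: μ^(1)=13; μ^(2)=5; μ^(3)=-23

((0, 0, 0, 2); (0, 2, 2, 0); (2, 0, 0, 0))


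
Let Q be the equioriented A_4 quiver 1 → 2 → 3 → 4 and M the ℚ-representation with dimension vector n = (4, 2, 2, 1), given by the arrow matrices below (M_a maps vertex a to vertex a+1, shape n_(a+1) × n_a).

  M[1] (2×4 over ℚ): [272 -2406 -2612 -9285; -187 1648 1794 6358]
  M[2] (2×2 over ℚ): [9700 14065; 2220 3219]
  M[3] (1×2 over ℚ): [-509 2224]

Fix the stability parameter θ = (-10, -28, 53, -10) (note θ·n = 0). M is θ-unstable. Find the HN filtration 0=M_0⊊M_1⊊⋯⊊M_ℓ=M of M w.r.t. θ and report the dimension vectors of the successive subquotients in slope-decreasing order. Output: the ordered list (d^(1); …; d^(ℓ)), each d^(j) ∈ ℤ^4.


Via rank(M_{q-1}∘⋯∘M_p): M ≅ I[1,1]^2, I[1,2], I[1,4], I[3,3].
μ_θ-semistable layers: μ^(1)=53; μ^(2)=43/2; μ^(3)=-10; μ^(4)=-19

((0, 0, 1, 0); (0, 0, 1, 1); (2, 0, 0, 0); (2, 2, 0, 0))


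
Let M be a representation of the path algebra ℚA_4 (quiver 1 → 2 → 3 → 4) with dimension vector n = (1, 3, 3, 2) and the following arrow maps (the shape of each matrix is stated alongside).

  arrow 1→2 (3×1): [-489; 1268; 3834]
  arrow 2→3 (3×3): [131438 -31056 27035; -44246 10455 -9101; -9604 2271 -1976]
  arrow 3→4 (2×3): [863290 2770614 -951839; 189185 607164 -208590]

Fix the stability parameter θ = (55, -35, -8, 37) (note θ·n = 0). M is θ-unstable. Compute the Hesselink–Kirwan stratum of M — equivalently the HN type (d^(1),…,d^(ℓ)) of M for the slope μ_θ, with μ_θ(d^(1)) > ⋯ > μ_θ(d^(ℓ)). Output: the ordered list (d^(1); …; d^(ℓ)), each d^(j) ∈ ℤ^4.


Via rank(M_{q-1}∘⋯∘M_p): M ≅ I[1,2], I[2,4]^2, I[3,3].
μ_θ-semistable layers: μ^(1)=37; μ^(2)=10; μ^(3)=-8; μ^(4)=-35

((0, 0, 0, 2); (1, 1, 0, 0); (0, 0, 3, 0); (0, 2, 0, 0))


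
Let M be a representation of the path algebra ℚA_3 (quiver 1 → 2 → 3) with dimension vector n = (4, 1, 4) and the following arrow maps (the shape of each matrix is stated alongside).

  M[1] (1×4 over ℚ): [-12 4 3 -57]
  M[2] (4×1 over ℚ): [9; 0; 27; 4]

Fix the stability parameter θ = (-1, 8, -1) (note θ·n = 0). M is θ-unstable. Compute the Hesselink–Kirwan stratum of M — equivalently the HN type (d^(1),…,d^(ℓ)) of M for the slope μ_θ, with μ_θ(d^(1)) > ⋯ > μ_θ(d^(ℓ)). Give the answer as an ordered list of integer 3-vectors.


Interval decomposition of M: I[1,1]^3, I[1,3], I[3,3]^3.
HN type (ℓ=2): μ^(1)=7/2; μ^(2)=-1

((0, 1, 1); (4, 0, 3))


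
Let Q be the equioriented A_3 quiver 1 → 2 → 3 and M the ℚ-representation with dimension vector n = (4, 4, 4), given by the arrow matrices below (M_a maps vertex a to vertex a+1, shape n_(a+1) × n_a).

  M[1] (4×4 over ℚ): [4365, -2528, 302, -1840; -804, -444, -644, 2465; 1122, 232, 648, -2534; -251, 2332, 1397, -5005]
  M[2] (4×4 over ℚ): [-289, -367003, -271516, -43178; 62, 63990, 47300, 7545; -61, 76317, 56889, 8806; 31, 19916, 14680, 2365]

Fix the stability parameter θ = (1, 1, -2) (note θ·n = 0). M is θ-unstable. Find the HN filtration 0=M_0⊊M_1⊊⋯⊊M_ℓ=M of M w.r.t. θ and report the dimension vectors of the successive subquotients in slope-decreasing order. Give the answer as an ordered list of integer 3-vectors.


Via rank(M_{q-1}∘⋯∘M_p): M ≅ I[1,1], I[1,3]^3, I[2,3].
μ_θ-semistable layers: μ^(1)=1; μ^(2)=0; μ^(3)=-1/2

((1, 0, 0); (3, 3, 3); (0, 1, 1))


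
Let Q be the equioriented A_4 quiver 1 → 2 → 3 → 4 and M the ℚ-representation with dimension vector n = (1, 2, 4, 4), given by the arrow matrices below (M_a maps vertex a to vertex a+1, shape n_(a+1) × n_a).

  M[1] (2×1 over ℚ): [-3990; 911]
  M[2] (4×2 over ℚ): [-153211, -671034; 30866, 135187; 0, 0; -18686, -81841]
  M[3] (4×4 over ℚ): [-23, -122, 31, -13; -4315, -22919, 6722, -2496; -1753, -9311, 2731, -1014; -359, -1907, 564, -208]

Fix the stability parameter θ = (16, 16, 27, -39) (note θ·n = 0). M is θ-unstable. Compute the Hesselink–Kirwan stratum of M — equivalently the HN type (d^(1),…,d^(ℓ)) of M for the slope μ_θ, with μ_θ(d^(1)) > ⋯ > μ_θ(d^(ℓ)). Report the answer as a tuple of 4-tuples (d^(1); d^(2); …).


Via rank(M_{q-1}∘⋯∘M_p): M ≅ I[1,4], I[2,3], I[3,4]^2, I[4,4].
μ_θ-semistable layers: μ^(1)=27; μ^(2)=16; μ^(3)=5; μ^(4)=-6; μ^(5)=-39

((0, 0, 1, 0); (0, 1, 0, 0); (1, 1, 1, 1); (0, 0, 2, 2); (0, 0, 0, 1))


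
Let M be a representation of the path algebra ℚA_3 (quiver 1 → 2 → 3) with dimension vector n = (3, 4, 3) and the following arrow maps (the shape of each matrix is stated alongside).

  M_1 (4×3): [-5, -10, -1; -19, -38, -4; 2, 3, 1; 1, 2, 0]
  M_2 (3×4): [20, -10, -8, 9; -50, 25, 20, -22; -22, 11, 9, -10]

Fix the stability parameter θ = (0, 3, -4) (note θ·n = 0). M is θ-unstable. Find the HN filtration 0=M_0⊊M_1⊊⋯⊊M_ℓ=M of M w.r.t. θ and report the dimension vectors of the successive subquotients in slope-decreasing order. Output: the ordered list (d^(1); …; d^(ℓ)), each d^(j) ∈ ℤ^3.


Barcode: M ≅ I[1,3]^3, I[2,2]. HN layers by μ_θ (2 steps, strictly decreasing):
  μ^(1)=3; μ^(2)=-1/3

((0, 1, 0); (3, 3, 3))


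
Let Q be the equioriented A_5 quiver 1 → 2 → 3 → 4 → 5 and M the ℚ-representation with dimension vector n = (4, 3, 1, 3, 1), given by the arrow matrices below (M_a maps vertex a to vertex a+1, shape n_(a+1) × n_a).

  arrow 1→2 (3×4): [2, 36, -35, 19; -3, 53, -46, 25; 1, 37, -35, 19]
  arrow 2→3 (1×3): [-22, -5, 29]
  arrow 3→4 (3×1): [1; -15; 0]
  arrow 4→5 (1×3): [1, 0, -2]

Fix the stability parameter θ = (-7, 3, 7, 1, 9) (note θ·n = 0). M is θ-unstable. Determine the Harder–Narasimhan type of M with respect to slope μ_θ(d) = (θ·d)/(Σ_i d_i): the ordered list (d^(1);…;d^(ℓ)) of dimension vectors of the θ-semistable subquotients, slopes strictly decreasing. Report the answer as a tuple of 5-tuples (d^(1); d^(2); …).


Barcode: M ≅ I[1,1], I[1,2]^2, I[1,5], I[4,4]^2. HN layers by μ_θ (5 steps, strictly decreasing):
  μ^(1)=9; μ^(2)=4; μ^(3)=3; μ^(4)=1; μ^(5)=-7

((0, 0, 0, 0, 1); (0, 0, 1, 1, 0); (0, 3, 0, 0, 0); (0, 0, 0, 2, 0); (4, 0, 0, 0, 0))


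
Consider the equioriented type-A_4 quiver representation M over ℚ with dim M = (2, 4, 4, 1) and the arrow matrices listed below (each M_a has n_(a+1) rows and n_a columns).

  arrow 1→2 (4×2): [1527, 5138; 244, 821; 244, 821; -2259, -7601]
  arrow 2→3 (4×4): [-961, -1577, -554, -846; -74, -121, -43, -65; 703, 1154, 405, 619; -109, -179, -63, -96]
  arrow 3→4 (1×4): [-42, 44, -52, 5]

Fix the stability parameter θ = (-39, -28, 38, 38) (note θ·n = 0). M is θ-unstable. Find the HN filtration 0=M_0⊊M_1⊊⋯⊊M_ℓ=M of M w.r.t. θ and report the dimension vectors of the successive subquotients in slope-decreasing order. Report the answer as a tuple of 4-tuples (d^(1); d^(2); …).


Barcode: M ≅ I[1,3], I[1,4], I[2,2], I[2,3], I[3,3]. HN layers by μ_θ (3 steps, strictly decreasing):
  μ^(1)=38; μ^(2)=-28; μ^(3)=-39

((0, 0, 4, 1); (0, 4, 0, 0); (2, 0, 0, 0))


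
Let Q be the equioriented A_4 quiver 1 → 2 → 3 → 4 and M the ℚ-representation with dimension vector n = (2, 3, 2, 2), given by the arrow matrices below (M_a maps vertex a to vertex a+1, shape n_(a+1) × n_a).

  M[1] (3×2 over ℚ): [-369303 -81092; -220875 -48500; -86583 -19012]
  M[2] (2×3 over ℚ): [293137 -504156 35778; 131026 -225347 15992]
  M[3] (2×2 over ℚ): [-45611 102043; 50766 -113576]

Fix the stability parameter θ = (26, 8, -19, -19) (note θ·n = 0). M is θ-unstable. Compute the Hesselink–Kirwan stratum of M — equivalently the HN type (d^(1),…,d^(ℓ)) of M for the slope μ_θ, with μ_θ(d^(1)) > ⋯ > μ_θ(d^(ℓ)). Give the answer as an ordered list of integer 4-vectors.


Via rank(M_{q-1}∘⋯∘M_p): M ≅ I[1,1], I[1,4], I[2,2], I[2,4].
μ_θ-semistable layers: μ^(1)=26; μ^(2)=8; μ^(3)=-1; μ^(4)=-10

((1, 0, 0, 0); (0, 1, 0, 0); (1, 1, 1, 1); (0, 1, 1, 1))


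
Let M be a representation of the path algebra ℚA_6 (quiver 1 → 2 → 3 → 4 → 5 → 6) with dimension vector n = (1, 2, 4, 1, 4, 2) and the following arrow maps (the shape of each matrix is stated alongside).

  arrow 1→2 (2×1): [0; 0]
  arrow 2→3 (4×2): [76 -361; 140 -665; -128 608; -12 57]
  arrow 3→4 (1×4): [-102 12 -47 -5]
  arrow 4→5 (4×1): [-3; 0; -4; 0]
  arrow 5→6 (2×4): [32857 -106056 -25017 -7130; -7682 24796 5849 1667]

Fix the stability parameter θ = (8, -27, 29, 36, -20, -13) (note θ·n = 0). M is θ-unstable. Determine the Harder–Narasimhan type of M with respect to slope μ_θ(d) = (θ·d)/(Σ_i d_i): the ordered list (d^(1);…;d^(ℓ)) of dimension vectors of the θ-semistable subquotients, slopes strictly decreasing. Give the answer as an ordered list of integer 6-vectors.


Via rank(M_{q-1}∘⋯∘M_p): M ≅ I[1,1], I[2,2], I[2,6], I[3,3]^3, I[5,5]^2, I[5,6].
μ_θ-semistable layers: μ^(1)=29; μ^(2)=8; μ^(3)=-13; μ^(4)=-20; μ^(5)=-27

((0, 0, 3, 0, 0, 0); (1, 0, 1, 1, 1, 1); (0, 0, 0, 0, 0, 1); (0, 0, 0, 0, 3, 0); (0, 2, 0, 0, 0, 0))


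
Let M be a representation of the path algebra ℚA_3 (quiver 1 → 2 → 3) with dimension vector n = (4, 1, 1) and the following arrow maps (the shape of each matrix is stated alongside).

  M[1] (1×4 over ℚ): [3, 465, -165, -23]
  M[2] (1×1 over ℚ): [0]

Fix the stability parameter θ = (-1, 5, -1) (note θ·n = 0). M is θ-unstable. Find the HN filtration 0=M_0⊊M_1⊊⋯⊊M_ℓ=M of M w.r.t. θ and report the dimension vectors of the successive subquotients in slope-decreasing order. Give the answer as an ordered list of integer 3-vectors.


Via rank(M_{q-1}∘⋯∘M_p): M ≅ I[1,1]^3, I[1,2], I[3,3].
μ_θ-semistable layers: μ^(1)=5; μ^(2)=-1

((0, 1, 0); (4, 0, 1))


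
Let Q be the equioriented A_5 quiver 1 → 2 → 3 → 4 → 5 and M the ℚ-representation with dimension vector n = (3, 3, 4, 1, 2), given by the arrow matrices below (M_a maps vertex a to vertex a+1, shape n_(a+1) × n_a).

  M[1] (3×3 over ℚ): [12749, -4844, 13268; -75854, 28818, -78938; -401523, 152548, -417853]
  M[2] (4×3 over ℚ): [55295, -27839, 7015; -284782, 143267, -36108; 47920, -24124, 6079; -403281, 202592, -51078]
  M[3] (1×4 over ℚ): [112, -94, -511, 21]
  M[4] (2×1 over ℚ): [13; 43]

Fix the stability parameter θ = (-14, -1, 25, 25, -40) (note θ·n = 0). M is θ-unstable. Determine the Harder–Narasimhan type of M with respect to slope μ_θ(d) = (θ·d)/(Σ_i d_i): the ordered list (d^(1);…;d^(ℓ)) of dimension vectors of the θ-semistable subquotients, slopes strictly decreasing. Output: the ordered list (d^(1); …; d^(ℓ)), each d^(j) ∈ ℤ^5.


Interval decomposition of M: I[1,3]^2, I[1,5], I[3,3], I[5,5].
HN type (ℓ=5): μ^(1)=25; μ^(2)=10/3; μ^(3)=-1; μ^(4)=-14; μ^(5)=-40

((0, 0, 3, 0, 0); (0, 0, 1, 1, 1); (0, 3, 0, 0, 0); (3, 0, 0, 0, 0); (0, 0, 0, 0, 1))


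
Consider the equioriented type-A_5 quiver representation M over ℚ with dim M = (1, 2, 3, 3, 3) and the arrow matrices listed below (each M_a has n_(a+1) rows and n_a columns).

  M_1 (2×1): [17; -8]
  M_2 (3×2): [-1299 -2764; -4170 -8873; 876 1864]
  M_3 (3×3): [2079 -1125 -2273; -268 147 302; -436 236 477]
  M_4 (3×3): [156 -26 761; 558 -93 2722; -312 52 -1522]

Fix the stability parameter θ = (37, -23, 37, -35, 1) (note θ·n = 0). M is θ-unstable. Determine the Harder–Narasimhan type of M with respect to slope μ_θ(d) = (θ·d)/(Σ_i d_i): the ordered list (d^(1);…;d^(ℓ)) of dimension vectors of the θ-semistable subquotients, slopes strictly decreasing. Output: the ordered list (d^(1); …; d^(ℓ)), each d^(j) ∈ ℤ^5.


Via rank(M_{q-1}∘⋯∘M_p): M ≅ I[1,4], I[2,5], I[3,5], I[5,5].
μ_θ-semistable layers: μ^(1)=4; μ^(2)=1; μ^(3)=-23

((1, 1, 1, 1, 0); (0, 0, 2, 2, 3); (0, 1, 0, 0, 0))


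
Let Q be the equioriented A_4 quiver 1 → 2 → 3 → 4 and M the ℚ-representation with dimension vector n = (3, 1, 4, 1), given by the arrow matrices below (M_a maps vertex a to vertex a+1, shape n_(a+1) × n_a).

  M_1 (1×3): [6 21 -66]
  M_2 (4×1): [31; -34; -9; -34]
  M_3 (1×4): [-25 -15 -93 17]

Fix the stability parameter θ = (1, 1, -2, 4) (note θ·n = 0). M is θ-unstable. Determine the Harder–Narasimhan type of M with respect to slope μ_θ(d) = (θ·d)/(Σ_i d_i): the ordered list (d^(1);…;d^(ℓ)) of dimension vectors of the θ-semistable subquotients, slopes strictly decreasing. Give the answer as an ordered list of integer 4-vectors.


Interval decomposition of M: I[1,1]^2, I[1,4], I[3,3]^3.
HN type (ℓ=4): μ^(1)=4; μ^(2)=1; μ^(3)=0; μ^(4)=-2

((0, 0, 0, 1); (2, 0, 0, 0); (1, 1, 1, 0); (0, 0, 3, 0))


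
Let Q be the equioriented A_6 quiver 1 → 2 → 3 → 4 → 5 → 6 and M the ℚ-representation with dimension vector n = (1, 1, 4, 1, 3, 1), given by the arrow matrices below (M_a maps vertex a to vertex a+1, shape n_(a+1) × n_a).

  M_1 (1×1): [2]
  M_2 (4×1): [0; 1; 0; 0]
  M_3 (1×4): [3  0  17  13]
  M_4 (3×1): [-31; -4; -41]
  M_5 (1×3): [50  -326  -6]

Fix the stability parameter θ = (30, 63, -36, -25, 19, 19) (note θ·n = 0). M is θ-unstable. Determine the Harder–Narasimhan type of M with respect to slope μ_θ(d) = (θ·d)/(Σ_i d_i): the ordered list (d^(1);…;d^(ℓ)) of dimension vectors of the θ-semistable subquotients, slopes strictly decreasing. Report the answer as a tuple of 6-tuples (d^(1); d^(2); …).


Barcode: M ≅ I[1,3], I[3,3]^2, I[3,5], I[5,5], I[5,6]. HN layers by μ_θ (3 steps, strictly decreasing):
  μ^(1)=19; μ^(2)=-25; μ^(3)=-36

((1, 1, 1, 0, 3, 1); (0, 0, 0, 1, 0, 0); (0, 0, 3, 0, 0, 0))


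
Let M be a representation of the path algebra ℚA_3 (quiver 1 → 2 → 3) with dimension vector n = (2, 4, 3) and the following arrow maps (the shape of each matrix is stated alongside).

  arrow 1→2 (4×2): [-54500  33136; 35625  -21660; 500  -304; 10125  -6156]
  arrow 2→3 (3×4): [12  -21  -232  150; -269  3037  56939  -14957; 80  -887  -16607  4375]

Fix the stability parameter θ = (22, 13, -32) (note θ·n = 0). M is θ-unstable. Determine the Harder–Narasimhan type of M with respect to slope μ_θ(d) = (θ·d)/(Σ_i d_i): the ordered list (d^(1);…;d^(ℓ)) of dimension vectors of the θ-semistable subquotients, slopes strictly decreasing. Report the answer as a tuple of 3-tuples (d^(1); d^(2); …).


Interval decomposition of M: I[1,1], I[1,3], I[2,2], I[2,3]^2.
HN type (ℓ=4): μ^(1)=22; μ^(2)=13; μ^(3)=1; μ^(4)=-19/2

((1, 0, 0); (0, 1, 0); (1, 1, 1); (0, 2, 2))


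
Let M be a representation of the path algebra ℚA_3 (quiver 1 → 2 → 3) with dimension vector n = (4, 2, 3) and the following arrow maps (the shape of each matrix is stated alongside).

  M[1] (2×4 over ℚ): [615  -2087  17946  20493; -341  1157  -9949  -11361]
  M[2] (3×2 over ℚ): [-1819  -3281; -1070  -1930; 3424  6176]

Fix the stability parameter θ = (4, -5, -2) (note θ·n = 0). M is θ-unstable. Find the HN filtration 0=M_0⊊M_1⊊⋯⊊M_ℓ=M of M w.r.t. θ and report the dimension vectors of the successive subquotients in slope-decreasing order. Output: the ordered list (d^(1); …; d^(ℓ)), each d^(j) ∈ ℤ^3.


Interval decomposition of M: I[1,1]^2, I[1,2], I[1,3], I[3,3]^2.
HN type (ℓ=4): μ^(1)=4; μ^(2)=-1/2; μ^(3)=-1; μ^(4)=-2

((2, 0, 0); (1, 1, 0); (1, 1, 1); (0, 0, 2))


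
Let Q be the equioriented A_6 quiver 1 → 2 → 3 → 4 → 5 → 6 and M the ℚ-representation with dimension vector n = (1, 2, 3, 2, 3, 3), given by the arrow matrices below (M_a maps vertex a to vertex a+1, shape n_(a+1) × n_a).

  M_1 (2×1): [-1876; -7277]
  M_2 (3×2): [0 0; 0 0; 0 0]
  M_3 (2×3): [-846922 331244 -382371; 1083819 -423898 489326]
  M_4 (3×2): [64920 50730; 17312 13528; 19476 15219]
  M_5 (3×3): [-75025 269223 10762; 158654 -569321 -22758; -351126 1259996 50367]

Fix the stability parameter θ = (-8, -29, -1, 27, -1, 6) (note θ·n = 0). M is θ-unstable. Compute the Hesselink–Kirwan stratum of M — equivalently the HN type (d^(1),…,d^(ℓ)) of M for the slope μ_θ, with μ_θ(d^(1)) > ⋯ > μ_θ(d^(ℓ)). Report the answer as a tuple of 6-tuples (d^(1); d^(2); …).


Via rank(M_{q-1}∘⋯∘M_p): M ≅ I[1,2], I[2,2], I[3,3], I[3,4], I[3,6], I[5,6]^2.
μ_θ-semistable layers: μ^(1)=27; μ^(2)=32/3; μ^(3)=6; μ^(4)=-1; μ^(5)=-37/2; μ^(6)=-29

((0, 0, 0, 1, 0, 0); (0, 0, 0, 1, 1, 1); (0, 0, 0, 0, 0, 2); (0, 0, 3, 0, 2, 0); (1, 1, 0, 0, 0, 0); (0, 1, 0, 0, 0, 0))


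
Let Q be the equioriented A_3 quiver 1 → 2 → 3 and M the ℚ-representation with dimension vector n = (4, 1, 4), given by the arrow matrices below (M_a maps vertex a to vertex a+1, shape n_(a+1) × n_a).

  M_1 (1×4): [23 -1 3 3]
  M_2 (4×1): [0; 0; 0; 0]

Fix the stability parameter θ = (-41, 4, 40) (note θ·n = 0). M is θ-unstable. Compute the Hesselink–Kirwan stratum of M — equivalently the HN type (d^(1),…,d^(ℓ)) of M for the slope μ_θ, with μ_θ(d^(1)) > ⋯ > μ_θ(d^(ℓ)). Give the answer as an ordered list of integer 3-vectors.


Via rank(M_{q-1}∘⋯∘M_p): M ≅ I[1,1]^3, I[1,2], I[3,3]^4.
μ_θ-semistable layers: μ^(1)=40; μ^(2)=4; μ^(3)=-41

((0, 0, 4); (0, 1, 0); (4, 0, 0))


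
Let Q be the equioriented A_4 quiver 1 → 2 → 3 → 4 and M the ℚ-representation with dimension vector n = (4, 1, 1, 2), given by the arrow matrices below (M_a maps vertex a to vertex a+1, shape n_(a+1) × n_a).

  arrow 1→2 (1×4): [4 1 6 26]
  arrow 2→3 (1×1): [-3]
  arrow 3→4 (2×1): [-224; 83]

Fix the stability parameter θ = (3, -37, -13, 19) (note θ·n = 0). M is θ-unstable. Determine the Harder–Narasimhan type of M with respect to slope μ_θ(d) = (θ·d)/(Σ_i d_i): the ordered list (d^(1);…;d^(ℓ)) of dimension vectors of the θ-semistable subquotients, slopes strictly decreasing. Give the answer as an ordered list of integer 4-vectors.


Via rank(M_{q-1}∘⋯∘M_p): M ≅ I[1,1]^3, I[1,4], I[4,4].
μ_θ-semistable layers: μ^(1)=19; μ^(2)=3; μ^(3)=-13; μ^(4)=-17

((0, 0, 0, 2); (3, 0, 0, 0); (0, 0, 1, 0); (1, 1, 0, 0))


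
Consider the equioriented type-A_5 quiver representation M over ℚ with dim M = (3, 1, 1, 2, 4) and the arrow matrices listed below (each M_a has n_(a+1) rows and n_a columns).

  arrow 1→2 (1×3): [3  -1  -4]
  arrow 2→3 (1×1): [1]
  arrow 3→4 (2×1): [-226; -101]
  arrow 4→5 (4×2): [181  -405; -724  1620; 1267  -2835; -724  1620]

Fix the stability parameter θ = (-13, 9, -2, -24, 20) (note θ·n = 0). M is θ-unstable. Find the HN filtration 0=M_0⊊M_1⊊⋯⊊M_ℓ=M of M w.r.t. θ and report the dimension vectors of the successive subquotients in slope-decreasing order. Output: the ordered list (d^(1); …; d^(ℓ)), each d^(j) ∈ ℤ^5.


Interval decomposition of M: I[1,1]^2, I[1,5], I[4,4], I[5,5]^3.
HN type (ℓ=4): μ^(1)=20; μ^(2)=-17/3; μ^(3)=-13; μ^(4)=-24

((0, 0, 0, 0, 4); (0, 1, 1, 1, 0); (3, 0, 0, 0, 0); (0, 0, 0, 1, 0))


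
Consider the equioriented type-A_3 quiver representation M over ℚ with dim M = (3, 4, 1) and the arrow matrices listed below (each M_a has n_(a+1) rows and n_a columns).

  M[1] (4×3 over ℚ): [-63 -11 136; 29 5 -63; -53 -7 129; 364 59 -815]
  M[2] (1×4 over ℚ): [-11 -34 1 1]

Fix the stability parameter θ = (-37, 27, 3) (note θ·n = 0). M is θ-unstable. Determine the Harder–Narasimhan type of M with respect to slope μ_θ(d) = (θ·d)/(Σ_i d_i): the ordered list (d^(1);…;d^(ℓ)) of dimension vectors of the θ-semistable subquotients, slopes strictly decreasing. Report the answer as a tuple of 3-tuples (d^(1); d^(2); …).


Via rank(M_{q-1}∘⋯∘M_p): M ≅ I[1,2]^2, I[1,3], I[2,2].
μ_θ-semistable layers: μ^(1)=27; μ^(2)=15; μ^(3)=-37

((0, 3, 0); (0, 1, 1); (3, 0, 0))


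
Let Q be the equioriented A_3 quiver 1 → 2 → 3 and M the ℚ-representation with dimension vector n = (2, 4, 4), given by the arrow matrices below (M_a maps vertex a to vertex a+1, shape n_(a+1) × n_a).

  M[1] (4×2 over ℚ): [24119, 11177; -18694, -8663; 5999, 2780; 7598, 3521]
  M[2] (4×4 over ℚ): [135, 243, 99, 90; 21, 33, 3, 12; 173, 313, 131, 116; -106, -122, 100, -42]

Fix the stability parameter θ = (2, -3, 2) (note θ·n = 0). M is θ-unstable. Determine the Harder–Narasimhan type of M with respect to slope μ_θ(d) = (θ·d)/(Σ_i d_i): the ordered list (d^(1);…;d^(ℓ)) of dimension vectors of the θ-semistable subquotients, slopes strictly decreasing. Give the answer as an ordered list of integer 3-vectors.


Via rank(M_{q-1}∘⋯∘M_p): M ≅ I[1,2], I[1,3], I[2,2], I[2,3], I[3,3]^2.
μ_θ-semistable layers: μ^(1)=2; μ^(2)=-1/2; μ^(3)=-3

((0, 0, 4); (2, 2, 0); (0, 2, 0))


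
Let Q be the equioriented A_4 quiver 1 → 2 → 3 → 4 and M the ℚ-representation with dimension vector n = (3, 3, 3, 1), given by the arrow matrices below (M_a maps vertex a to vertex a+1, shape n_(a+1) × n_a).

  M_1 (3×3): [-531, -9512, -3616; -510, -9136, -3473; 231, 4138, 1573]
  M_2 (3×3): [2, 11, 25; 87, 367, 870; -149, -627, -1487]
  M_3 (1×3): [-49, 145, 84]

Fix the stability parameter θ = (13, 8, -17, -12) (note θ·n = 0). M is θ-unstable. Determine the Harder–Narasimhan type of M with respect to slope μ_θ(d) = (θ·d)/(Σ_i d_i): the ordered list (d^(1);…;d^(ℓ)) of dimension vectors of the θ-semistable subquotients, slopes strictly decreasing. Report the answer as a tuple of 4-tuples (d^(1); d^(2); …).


Barcode: M ≅ I[1,3]^2, I[1,4]. HN layers by μ_θ (2 steps, strictly decreasing):
  μ^(1)=4/3; μ^(2)=-2

((2, 2, 2, 0); (1, 1, 1, 1))


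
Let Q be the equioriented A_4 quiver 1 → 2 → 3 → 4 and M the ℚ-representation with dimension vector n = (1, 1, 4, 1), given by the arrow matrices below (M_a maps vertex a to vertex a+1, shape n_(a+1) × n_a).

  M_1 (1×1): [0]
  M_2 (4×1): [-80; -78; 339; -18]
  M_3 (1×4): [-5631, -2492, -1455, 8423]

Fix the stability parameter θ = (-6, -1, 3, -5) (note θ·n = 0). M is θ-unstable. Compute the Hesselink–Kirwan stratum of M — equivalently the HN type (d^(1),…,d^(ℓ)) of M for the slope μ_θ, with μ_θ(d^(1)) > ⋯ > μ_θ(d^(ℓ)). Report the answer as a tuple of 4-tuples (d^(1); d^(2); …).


Via rank(M_{q-1}∘⋯∘M_p): M ≅ I[1,1], I[2,4], I[3,3]^3.
μ_θ-semistable layers: μ^(1)=3; μ^(2)=-1; μ^(3)=-6

((0, 0, 3, 0); (0, 1, 1, 1); (1, 0, 0, 0))


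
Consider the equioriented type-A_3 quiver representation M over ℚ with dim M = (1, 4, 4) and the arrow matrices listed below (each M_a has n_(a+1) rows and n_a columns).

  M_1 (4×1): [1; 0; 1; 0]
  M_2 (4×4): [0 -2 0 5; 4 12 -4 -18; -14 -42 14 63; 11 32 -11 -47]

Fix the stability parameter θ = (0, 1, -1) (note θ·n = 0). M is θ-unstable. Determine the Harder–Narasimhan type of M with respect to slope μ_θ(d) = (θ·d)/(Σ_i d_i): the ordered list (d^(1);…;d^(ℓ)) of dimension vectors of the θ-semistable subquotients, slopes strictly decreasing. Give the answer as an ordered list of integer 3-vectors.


Interval decomposition of M: I[1,2], I[2,2], I[2,3]^2, I[3,3]^2.
HN type (ℓ=3): μ^(1)=1; μ^(2)=0; μ^(3)=-1

((0, 2, 0); (1, 2, 2); (0, 0, 2))


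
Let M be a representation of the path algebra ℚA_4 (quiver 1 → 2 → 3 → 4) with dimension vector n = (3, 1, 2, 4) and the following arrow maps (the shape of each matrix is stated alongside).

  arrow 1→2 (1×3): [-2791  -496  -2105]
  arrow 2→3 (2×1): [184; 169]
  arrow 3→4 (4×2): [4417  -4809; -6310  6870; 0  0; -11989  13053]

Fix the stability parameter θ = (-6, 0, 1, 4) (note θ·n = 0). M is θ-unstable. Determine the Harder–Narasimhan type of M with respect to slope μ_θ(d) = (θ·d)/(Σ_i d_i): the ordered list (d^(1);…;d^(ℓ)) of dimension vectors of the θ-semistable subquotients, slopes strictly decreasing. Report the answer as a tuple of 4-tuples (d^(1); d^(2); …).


Via rank(M_{q-1}∘⋯∘M_p): M ≅ I[1,1]^2, I[1,4], I[3,3], I[4,4]^3.
μ_θ-semistable layers: μ^(1)=4; μ^(2)=1; μ^(3)=0; μ^(4)=-6

((0, 0, 0, 4); (0, 0, 2, 0); (0, 1, 0, 0); (3, 0, 0, 0))


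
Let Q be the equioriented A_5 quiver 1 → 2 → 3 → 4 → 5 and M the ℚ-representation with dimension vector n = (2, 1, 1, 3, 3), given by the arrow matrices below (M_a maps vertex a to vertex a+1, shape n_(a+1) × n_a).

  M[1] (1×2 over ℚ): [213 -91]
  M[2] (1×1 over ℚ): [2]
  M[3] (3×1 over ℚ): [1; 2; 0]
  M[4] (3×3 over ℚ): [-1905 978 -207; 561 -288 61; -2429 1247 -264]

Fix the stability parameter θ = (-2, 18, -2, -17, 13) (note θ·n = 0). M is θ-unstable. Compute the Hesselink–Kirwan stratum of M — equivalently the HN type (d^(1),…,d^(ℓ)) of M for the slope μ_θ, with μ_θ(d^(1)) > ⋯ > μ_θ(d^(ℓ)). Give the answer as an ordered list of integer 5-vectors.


Barcode: M ≅ I[1,1], I[1,5], I[4,4], I[4,5], I[5,5]. HN layers by μ_θ (4 steps, strictly decreasing):
  μ^(1)=13; μ^(2)=-1/3; μ^(3)=-2; μ^(4)=-17

((0, 0, 0, 0, 3); (0, 1, 1, 1, 0); (2, 0, 0, 0, 0); (0, 0, 0, 2, 0))


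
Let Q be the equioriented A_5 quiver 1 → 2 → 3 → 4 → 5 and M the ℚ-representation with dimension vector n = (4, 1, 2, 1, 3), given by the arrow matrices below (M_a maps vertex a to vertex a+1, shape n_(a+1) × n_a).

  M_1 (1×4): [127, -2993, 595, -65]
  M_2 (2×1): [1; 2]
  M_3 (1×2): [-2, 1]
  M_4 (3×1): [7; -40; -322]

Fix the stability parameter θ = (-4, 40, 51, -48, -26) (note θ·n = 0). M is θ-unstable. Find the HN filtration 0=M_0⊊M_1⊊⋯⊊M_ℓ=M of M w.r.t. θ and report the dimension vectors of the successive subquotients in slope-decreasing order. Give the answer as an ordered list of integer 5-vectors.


Via rank(M_{q-1}∘⋯∘M_p): M ≅ I[1,1]^3, I[1,3], I[3,5], I[5,5]^2.
μ_θ-semistable layers: μ^(1)=51; μ^(2)=40; μ^(3)=-4; μ^(4)=-23/3; μ^(5)=-26

((0, 0, 1, 0, 0); (0, 1, 0, 0, 0); (4, 0, 0, 0, 0); (0, 0, 1, 1, 1); (0, 0, 0, 0, 2))


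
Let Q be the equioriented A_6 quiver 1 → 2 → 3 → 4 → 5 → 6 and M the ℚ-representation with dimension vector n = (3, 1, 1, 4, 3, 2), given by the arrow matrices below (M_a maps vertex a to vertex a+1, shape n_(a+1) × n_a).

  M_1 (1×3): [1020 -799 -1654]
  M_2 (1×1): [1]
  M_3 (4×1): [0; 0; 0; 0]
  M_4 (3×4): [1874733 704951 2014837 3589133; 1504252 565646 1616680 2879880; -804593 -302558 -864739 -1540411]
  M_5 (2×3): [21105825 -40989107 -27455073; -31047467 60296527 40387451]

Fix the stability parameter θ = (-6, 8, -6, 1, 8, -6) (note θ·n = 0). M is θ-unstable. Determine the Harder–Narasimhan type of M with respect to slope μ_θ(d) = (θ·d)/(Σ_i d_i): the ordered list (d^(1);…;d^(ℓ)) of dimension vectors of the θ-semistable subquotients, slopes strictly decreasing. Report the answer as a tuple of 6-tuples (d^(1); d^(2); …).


Barcode: M ≅ I[1,1]^2, I[1,3], I[4,4]^2, I[4,5], I[4,6], I[5,6]. HN layers by μ_θ (3 steps, strictly decreasing):
  μ^(1)=8; μ^(2)=1; μ^(3)=-6

((0, 0, 0, 0, 1, 0); (0, 1, 1, 4, 2, 2); (3, 0, 0, 0, 0, 0))


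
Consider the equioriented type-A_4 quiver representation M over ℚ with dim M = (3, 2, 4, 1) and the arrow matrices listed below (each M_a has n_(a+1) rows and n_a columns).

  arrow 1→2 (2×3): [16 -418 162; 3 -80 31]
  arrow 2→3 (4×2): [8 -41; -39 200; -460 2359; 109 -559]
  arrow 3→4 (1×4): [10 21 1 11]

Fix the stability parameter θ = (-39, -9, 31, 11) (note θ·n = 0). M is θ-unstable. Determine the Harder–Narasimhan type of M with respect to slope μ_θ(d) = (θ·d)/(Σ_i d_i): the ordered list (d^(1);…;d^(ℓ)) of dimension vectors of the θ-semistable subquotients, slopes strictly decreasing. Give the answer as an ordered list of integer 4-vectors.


Via rank(M_{q-1}∘⋯∘M_p): M ≅ I[1,1], I[1,3]^2, I[3,3], I[3,4].
μ_θ-semistable layers: μ^(1)=31; μ^(2)=21; μ^(3)=-9; μ^(4)=-39

((0, 0, 3, 0); (0, 0, 1, 1); (0, 2, 0, 0); (3, 0, 0, 0))


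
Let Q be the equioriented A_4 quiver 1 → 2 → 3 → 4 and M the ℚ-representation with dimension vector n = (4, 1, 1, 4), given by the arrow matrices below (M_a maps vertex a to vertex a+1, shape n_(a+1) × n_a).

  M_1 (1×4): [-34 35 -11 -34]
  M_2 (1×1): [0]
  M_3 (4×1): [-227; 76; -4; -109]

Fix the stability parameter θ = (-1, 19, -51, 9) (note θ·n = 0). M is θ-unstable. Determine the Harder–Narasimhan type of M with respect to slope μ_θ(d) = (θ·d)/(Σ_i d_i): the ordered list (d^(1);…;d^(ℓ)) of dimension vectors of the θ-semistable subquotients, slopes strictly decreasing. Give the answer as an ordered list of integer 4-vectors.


Barcode: M ≅ I[1,1]^3, I[1,2], I[3,4], I[4,4]^3. HN layers by μ_θ (4 steps, strictly decreasing):
  μ^(1)=19; μ^(2)=9; μ^(3)=-1; μ^(4)=-51

((0, 1, 0, 0); (0, 0, 0, 4); (4, 0, 0, 0); (0, 0, 1, 0))


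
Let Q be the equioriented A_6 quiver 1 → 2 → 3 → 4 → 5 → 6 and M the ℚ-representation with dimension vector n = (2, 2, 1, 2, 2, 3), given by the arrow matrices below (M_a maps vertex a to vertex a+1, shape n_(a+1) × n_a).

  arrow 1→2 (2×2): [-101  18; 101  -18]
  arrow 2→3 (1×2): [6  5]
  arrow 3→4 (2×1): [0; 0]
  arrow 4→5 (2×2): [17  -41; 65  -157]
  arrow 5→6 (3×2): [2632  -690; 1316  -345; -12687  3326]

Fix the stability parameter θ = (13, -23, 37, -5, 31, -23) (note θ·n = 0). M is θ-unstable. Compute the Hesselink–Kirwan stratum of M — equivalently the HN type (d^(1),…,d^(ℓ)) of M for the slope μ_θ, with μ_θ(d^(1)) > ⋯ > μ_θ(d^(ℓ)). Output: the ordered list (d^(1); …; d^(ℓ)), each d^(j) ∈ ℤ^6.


Interval decomposition of M: I[1,1], I[1,3], I[2,2], I[4,6]^2, I[6,6].
HN type (ℓ=5): μ^(1)=37; μ^(2)=13; μ^(3)=4; μ^(4)=-5; μ^(5)=-23

((0, 0, 1, 0, 0, 0); (1, 0, 0, 0, 0, 0); (0, 0, 0, 0, 2, 2); (1, 1, 0, 2, 0, 0); (0, 1, 0, 0, 0, 1))


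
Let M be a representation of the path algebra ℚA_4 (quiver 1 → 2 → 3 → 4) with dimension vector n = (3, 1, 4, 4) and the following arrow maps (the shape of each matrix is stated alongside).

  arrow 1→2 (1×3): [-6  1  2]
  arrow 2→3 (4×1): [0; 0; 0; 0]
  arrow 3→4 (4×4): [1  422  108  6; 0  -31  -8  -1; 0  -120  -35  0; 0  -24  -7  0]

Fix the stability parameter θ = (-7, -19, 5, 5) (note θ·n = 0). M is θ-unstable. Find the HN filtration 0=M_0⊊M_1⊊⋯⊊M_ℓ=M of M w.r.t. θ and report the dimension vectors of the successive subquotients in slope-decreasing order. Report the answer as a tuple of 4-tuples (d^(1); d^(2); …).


Interval decomposition of M: I[1,1]^2, I[1,2], I[3,3], I[3,4]^3, I[4,4].
HN type (ℓ=3): μ^(1)=5; μ^(2)=-7; μ^(3)=-13

((0, 0, 4, 4); (2, 0, 0, 0); (1, 1, 0, 0))


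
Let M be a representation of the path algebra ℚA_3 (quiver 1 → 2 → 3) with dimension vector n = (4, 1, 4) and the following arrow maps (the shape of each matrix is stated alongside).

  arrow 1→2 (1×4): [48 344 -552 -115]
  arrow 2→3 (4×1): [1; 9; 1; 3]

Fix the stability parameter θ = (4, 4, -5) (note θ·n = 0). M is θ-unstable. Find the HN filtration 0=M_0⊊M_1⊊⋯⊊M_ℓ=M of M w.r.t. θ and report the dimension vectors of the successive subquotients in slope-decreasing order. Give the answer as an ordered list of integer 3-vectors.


Barcode: M ≅ I[1,1]^3, I[1,3], I[3,3]^3. HN layers by μ_θ (3 steps, strictly decreasing):
  μ^(1)=4; μ^(2)=1; μ^(3)=-5

((3, 0, 0); (1, 1, 1); (0, 0, 3))


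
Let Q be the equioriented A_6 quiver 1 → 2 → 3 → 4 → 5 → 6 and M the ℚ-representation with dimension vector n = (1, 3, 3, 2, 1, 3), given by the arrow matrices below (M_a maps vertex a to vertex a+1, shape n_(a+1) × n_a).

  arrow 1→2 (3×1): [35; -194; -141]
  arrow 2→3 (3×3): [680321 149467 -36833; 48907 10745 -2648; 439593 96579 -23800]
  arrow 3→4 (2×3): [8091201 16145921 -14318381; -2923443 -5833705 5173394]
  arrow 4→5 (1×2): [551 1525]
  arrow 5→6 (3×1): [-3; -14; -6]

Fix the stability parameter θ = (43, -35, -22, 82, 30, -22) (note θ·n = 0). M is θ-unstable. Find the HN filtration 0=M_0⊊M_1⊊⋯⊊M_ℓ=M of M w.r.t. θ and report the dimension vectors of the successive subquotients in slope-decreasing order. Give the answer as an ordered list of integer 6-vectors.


Barcode: M ≅ I[1,6], I[2,2], I[2,4], I[3,3], I[6,6]^2. HN layers by μ_θ (5 steps, strictly decreasing):
  μ^(1)=82; μ^(2)=30; μ^(3)=-14/3; μ^(4)=-22; μ^(5)=-35

((0, 0, 0, 1, 0, 0); (0, 0, 0, 1, 1, 1); (1, 1, 1, 0, 0, 0); (0, 0, 2, 0, 0, 2); (0, 2, 0, 0, 0, 0))


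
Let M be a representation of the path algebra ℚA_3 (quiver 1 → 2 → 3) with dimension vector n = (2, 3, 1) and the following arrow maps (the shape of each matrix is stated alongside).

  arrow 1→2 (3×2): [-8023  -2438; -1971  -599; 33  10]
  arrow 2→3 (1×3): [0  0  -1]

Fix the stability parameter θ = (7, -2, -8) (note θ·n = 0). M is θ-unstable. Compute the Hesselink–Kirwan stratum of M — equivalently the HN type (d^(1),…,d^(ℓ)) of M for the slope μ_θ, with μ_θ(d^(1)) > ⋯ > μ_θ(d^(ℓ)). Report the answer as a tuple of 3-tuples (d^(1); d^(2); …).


Interval decomposition of M: I[1,2], I[1,3], I[2,2].
HN type (ℓ=3): μ^(1)=5/2; μ^(2)=-1; μ^(3)=-2

((1, 1, 0); (1, 1, 1); (0, 1, 0))


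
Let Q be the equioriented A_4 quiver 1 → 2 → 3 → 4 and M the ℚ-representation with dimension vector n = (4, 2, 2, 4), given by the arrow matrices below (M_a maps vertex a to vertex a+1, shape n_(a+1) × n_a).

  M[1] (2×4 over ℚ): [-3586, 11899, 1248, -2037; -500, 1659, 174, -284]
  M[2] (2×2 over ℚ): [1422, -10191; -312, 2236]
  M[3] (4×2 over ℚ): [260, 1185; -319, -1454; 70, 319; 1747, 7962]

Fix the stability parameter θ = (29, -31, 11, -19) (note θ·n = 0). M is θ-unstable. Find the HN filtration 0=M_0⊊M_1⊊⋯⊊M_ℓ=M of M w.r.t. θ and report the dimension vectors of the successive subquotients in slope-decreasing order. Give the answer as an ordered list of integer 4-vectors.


Interval decomposition of M: I[1,1]^2, I[1,2], I[1,4], I[3,4], I[4,4]^2.
HN type (ℓ=5): μ^(1)=29; μ^(2)=-1; μ^(3)=-5/2; μ^(4)=-4; μ^(5)=-19

((2, 0, 0, 0); (1, 1, 0, 0); (1, 1, 1, 1); (0, 0, 1, 1); (0, 0, 0, 2))


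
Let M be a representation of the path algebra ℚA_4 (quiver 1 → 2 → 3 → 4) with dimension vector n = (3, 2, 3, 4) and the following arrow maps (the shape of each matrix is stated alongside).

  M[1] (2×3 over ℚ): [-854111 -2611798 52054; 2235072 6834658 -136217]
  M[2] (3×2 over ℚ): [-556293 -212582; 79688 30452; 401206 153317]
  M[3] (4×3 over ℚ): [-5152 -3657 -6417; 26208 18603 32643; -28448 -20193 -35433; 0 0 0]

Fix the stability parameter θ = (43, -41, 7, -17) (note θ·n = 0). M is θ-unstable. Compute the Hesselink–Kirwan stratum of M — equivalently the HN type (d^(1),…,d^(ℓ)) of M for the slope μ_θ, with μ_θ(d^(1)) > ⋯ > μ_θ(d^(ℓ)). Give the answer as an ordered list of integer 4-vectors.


Via rank(M_{q-1}∘⋯∘M_p): M ≅ I[1,1], I[1,3], I[1,4], I[3,3], I[4,4]^3.
μ_θ-semistable layers: μ^(1)=43; μ^(2)=7; μ^(3)=1; μ^(4)=-2; μ^(5)=-17

((1, 0, 0, 0); (0, 0, 2, 0); (1, 1, 0, 0); (1, 1, 1, 1); (0, 0, 0, 3))
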